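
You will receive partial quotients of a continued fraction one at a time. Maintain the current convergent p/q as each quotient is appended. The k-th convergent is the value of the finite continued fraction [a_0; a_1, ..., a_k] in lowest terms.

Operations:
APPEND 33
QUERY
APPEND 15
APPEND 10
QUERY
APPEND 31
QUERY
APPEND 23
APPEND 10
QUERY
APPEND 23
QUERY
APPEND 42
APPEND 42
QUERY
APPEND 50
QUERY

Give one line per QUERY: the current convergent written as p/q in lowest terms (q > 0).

APPEND 33: p_0 = 33·1 + 0 = 33, q_0 = 33·0 + 1 = 1 → 33/1
APPEND 15: p_1 = 15·33 + 1 = 496, q_1 = 15·1 + 0 = 15 → 496/15
APPEND 10: p_2 = 10·496 + 33 = 4993, q_2 = 10·15 + 1 = 151 → 4993/151
APPEND 31: p_3 = 31·4993 + 496 = 155279, q_3 = 31·151 + 15 = 4696 → 155279/4696
APPEND 23: p_4 = 23·155279 + 4993 = 3576410, q_4 = 23·4696 + 151 = 108159 → 3576410/108159
APPEND 10: p_5 = 10·3576410 + 155279 = 35919379, q_5 = 10·108159 + 4696 = 1086286 → 35919379/1086286
APPEND 23: p_6 = 23·35919379 + 3576410 = 829722127, q_6 = 23·1086286 + 108159 = 25092737 → 829722127/25092737
APPEND 42: p_7 = 42·829722127 + 35919379 = 34884248713, q_7 = 42·25092737 + 1086286 = 1054981240 → 34884248713/1054981240
APPEND 42: p_8 = 42·34884248713 + 829722127 = 1465968168073, q_8 = 42·1054981240 + 25092737 = 44334304817 → 1465968168073/44334304817
APPEND 50: p_9 = 50·1465968168073 + 34884248713 = 73333292652363, q_9 = 50·44334304817 + 1054981240 = 2217770222090 → 73333292652363/2217770222090

33/1
4993/151
155279/4696
35919379/1086286
829722127/25092737
1465968168073/44334304817
73333292652363/2217770222090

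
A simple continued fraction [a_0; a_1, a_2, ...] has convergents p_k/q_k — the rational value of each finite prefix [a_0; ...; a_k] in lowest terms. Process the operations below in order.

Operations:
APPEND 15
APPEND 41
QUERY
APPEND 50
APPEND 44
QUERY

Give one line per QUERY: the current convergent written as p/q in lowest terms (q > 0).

APPEND 15: p_0 = 15·1 + 0 = 15, q_0 = 15·0 + 1 = 1 → 15/1
APPEND 41: p_1 = 41·15 + 1 = 616, q_1 = 41·1 + 0 = 41 → 616/41
APPEND 50: p_2 = 50·616 + 15 = 30815, q_2 = 50·41 + 1 = 2051 → 30815/2051
APPEND 44: p_3 = 44·30815 + 616 = 1356476, q_3 = 44·2051 + 41 = 90285 → 1356476/90285

616/41
1356476/90285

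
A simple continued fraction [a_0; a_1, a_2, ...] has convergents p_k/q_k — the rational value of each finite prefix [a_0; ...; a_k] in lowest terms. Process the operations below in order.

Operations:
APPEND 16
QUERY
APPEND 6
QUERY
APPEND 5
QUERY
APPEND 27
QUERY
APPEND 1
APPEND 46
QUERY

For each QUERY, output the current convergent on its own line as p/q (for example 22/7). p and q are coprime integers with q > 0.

APPEND 16: p_0 = 16·1 + 0 = 16, q_0 = 16·0 + 1 = 1 → 16/1
APPEND 6: p_1 = 6·16 + 1 = 97, q_1 = 6·1 + 0 = 6 → 97/6
APPEND 5: p_2 = 5·97 + 16 = 501, q_2 = 5·6 + 1 = 31 → 501/31
APPEND 27: p_3 = 27·501 + 97 = 13624, q_3 = 27·31 + 6 = 843 → 13624/843
APPEND 1: p_4 = 1·13624 + 501 = 14125, q_4 = 1·843 + 31 = 874 → 14125/874
APPEND 46: p_5 = 46·14125 + 13624 = 663374, q_5 = 46·874 + 843 = 41047 → 663374/41047

16/1
97/6
501/31
13624/843
663374/41047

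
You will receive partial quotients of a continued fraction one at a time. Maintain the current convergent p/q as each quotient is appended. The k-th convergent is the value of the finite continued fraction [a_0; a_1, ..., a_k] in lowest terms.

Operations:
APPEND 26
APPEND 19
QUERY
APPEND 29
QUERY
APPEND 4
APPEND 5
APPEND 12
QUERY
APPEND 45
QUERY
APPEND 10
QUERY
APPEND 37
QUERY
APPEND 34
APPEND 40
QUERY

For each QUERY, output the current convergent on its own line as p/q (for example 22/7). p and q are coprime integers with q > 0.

495/19
14381/552
3711731/142471
167332371/6422882
1677035441/64371291
62217643688/2388160649
84745294477008/3252861494929

APPEND 26: p_0 = 26·1 + 0 = 26, q_0 = 26·0 + 1 = 1 → 26/1
APPEND 19: p_1 = 19·26 + 1 = 495, q_1 = 19·1 + 0 = 19 → 495/19
APPEND 29: p_2 = 29·495 + 26 = 14381, q_2 = 29·19 + 1 = 552 → 14381/552
APPEND 4: p_3 = 4·14381 + 495 = 58019, q_3 = 4·552 + 19 = 2227 → 58019/2227
APPEND 5: p_4 = 5·58019 + 14381 = 304476, q_4 = 5·2227 + 552 = 11687 → 304476/11687
APPEND 12: p_5 = 12·304476 + 58019 = 3711731, q_5 = 12·11687 + 2227 = 142471 → 3711731/142471
APPEND 45: p_6 = 45·3711731 + 304476 = 167332371, q_6 = 45·142471 + 11687 = 6422882 → 167332371/6422882
APPEND 10: p_7 = 10·167332371 + 3711731 = 1677035441, q_7 = 10·6422882 + 142471 = 64371291 → 1677035441/64371291
APPEND 37: p_8 = 37·1677035441 + 167332371 = 62217643688, q_8 = 37·64371291 + 6422882 = 2388160649 → 62217643688/2388160649
APPEND 34: p_9 = 34·62217643688 + 1677035441 = 2117076920833, q_9 = 34·2388160649 + 64371291 = 81261833357 → 2117076920833/81261833357
APPEND 40: p_10 = 40·2117076920833 + 62217643688 = 84745294477008, q_10 = 40·81261833357 + 2388160649 = 3252861494929 → 84745294477008/3252861494929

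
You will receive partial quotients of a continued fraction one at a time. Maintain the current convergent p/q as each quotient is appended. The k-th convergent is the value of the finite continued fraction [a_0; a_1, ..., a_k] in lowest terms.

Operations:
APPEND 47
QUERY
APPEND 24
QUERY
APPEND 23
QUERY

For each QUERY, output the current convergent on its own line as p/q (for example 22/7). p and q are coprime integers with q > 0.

APPEND 47: p_0 = 47·1 + 0 = 47, q_0 = 47·0 + 1 = 1 → 47/1
APPEND 24: p_1 = 24·47 + 1 = 1129, q_1 = 24·1 + 0 = 24 → 1129/24
APPEND 23: p_2 = 23·1129 + 47 = 26014, q_2 = 23·24 + 1 = 553 → 26014/553

47/1
1129/24
26014/553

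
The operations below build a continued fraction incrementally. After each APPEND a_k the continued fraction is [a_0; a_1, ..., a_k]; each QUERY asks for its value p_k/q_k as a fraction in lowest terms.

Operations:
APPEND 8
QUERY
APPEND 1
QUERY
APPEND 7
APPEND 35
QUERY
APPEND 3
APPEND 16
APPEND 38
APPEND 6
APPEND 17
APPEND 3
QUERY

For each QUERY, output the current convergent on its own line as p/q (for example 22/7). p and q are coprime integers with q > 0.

APPEND 8: p_0 = 8·1 + 0 = 8, q_0 = 8·0 + 1 = 1 → 8/1
APPEND 1: p_1 = 1·8 + 1 = 9, q_1 = 1·1 + 0 = 1 → 9/1
APPEND 7: p_2 = 7·9 + 8 = 71, q_2 = 7·1 + 1 = 8 → 71/8
APPEND 35: p_3 = 35·71 + 9 = 2494, q_3 = 35·8 + 1 = 281 → 2494/281
APPEND 3: p_4 = 3·2494 + 71 = 7553, q_4 = 3·281 + 8 = 851 → 7553/851
APPEND 16: p_5 = 16·7553 + 2494 = 123342, q_5 = 16·851 + 281 = 13897 → 123342/13897
APPEND 38: p_6 = 38·123342 + 7553 = 4694549, q_6 = 38·13897 + 851 = 528937 → 4694549/528937
APPEND 6: p_7 = 6·4694549 + 123342 = 28290636, q_7 = 6·528937 + 13897 = 3187519 → 28290636/3187519
APPEND 17: p_8 = 17·28290636 + 4694549 = 485635361, q_8 = 17·3187519 + 528937 = 54716760 → 485635361/54716760
APPEND 3: p_9 = 3·485635361 + 28290636 = 1485196719, q_9 = 3·54716760 + 3187519 = 167337799 → 1485196719/167337799

8/1
9/1
2494/281
1485196719/167337799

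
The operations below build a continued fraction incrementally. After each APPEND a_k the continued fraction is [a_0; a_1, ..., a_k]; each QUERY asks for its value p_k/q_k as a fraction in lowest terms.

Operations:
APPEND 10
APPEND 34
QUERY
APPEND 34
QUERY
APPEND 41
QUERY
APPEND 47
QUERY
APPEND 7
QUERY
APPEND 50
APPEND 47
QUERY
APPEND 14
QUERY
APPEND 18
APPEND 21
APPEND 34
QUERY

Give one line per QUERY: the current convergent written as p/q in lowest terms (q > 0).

341/34
11604/1157
476105/47471
22388539/2232294
157195878/15673529
370619770511/36953384497
5196558969593/518133291702
67321390079543437/6712413666037963

APPEND 10: p_0 = 10·1 + 0 = 10, q_0 = 10·0 + 1 = 1 → 10/1
APPEND 34: p_1 = 34·10 + 1 = 341, q_1 = 34·1 + 0 = 34 → 341/34
APPEND 34: p_2 = 34·341 + 10 = 11604, q_2 = 34·34 + 1 = 1157 → 11604/1157
APPEND 41: p_3 = 41·11604 + 341 = 476105, q_3 = 41·1157 + 34 = 47471 → 476105/47471
APPEND 47: p_4 = 47·476105 + 11604 = 22388539, q_4 = 47·47471 + 1157 = 2232294 → 22388539/2232294
APPEND 7: p_5 = 7·22388539 + 476105 = 157195878, q_5 = 7·2232294 + 47471 = 15673529 → 157195878/15673529
APPEND 50: p_6 = 50·157195878 + 22388539 = 7882182439, q_6 = 50·15673529 + 2232294 = 785908744 → 7882182439/785908744
APPEND 47: p_7 = 47·7882182439 + 157195878 = 370619770511, q_7 = 47·785908744 + 15673529 = 36953384497 → 370619770511/36953384497
APPEND 14: p_8 = 14·370619770511 + 7882182439 = 5196558969593, q_8 = 14·36953384497 + 785908744 = 518133291702 → 5196558969593/518133291702
APPEND 18: p_9 = 18·5196558969593 + 370619770511 = 93908681223185, q_9 = 18·518133291702 + 36953384497 = 9363352635133 → 93908681223185/9363352635133
APPEND 21: p_10 = 21·93908681223185 + 5196558969593 = 1977278864656478, q_10 = 21·9363352635133 + 518133291702 = 197148538629495 → 1977278864656478/197148538629495
APPEND 34: p_11 = 34·1977278864656478 + 93908681223185 = 67321390079543437, q_11 = 34·197148538629495 + 9363352635133 = 6712413666037963 → 67321390079543437/6712413666037963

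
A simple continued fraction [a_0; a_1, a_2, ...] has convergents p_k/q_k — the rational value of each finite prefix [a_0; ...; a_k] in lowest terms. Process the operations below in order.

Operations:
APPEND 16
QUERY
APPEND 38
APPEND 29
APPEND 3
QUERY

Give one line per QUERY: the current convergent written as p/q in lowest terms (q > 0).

16/1
53640/3347

APPEND 16: p_0 = 16·1 + 0 = 16, q_0 = 16·0 + 1 = 1 → 16/1
APPEND 38: p_1 = 38·16 + 1 = 609, q_1 = 38·1 + 0 = 38 → 609/38
APPEND 29: p_2 = 29·609 + 16 = 17677, q_2 = 29·38 + 1 = 1103 → 17677/1103
APPEND 3: p_3 = 3·17677 + 609 = 53640, q_3 = 3·1103 + 38 = 3347 → 53640/3347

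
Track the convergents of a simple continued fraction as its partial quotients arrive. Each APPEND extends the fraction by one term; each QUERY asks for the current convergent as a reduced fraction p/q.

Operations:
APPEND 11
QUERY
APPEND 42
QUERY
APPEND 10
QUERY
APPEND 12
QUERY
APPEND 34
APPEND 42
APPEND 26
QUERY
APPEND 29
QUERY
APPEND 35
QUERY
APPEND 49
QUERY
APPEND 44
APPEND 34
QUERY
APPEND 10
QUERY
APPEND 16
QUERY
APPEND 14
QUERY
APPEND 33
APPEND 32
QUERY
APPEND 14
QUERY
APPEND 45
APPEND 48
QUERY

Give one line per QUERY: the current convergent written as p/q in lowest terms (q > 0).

11/1
463/42
4641/421
56155/5094
2093364753/189895825
60788018254/5514275933
2129674003643/193189553480
104414814196761/9471802396453
156381385768675079/14185856632308461
1568410239185411917/142275518818082022
25250945212735265751/2290594157721620813
355081643217479132431/32210593726920773404
376129327127682971483599/34119896582402349354044
5277553524958951147406360/478743792340778998099761
11422847375138422212176356712/1036203090284378727662577633

APPEND 11: p_0 = 11·1 + 0 = 11, q_0 = 11·0 + 1 = 1 → 11/1
APPEND 42: p_1 = 42·11 + 1 = 463, q_1 = 42·1 + 0 = 42 → 463/42
APPEND 10: p_2 = 10·463 + 11 = 4641, q_2 = 10·42 + 1 = 421 → 4641/421
APPEND 12: p_3 = 12·4641 + 463 = 56155, q_3 = 12·421 + 42 = 5094 → 56155/5094
APPEND 34: p_4 = 34·56155 + 4641 = 1913911, q_4 = 34·5094 + 421 = 173617 → 1913911/173617
APPEND 42: p_5 = 42·1913911 + 56155 = 80440417, q_5 = 42·173617 + 5094 = 7297008 → 80440417/7297008
APPEND 26: p_6 = 26·80440417 + 1913911 = 2093364753, q_6 = 26·7297008 + 173617 = 189895825 → 2093364753/189895825
APPEND 29: p_7 = 29·2093364753 + 80440417 = 60788018254, q_7 = 29·189895825 + 7297008 = 5514275933 → 60788018254/5514275933
APPEND 35: p_8 = 35·60788018254 + 2093364753 = 2129674003643, q_8 = 35·5514275933 + 189895825 = 193189553480 → 2129674003643/193189553480
APPEND 49: p_9 = 49·2129674003643 + 60788018254 = 104414814196761, q_9 = 49·193189553480 + 5514275933 = 9471802396453 → 104414814196761/9471802396453
APPEND 44: p_10 = 44·104414814196761 + 2129674003643 = 4596381498661127, q_10 = 44·9471802396453 + 193189553480 = 416952494997412 → 4596381498661127/416952494997412
APPEND 34: p_11 = 34·4596381498661127 + 104414814196761 = 156381385768675079, q_11 = 34·416952494997412 + 9471802396453 = 14185856632308461 → 156381385768675079/14185856632308461
APPEND 10: p_12 = 10·156381385768675079 + 4596381498661127 = 1568410239185411917, q_12 = 10·14185856632308461 + 416952494997412 = 142275518818082022 → 1568410239185411917/142275518818082022
APPEND 16: p_13 = 16·1568410239185411917 + 156381385768675079 = 25250945212735265751, q_13 = 16·142275518818082022 + 14185856632308461 = 2290594157721620813 → 25250945212735265751/2290594157721620813
APPEND 14: p_14 = 14·25250945212735265751 + 1568410239185411917 = 355081643217479132431, q_14 = 14·2290594157721620813 + 142275518818082022 = 32210593726920773404 → 355081643217479132431/32210593726920773404
APPEND 33: p_15 = 33·355081643217479132431 + 25250945212735265751 = 11742945171389546635974, q_15 = 33·32210593726920773404 + 2290594157721620813 = 1065240187146107143145 → 11742945171389546635974/1065240187146107143145
APPEND 32: p_16 = 32·11742945171389546635974 + 355081643217479132431 = 376129327127682971483599, q_16 = 32·1065240187146107143145 + 32210593726920773404 = 34119896582402349354044 → 376129327127682971483599/34119896582402349354044
APPEND 14: p_17 = 14·376129327127682971483599 + 11742945171389546635974 = 5277553524958951147406360, q_17 = 14·34119896582402349354044 + 1065240187146107143145 = 478743792340778998099761 → 5277553524958951147406360/478743792340778998099761
APPEND 45: p_18 = 45·5277553524958951147406360 + 376129327127682971483599 = 237866037950280484604769799, q_18 = 45·478743792340778998099761 + 34119896582402349354044 = 21577590551917457263843289 → 237866037950280484604769799/21577590551917457263843289
APPEND 48: p_19 = 48·237866037950280484604769799 + 5277553524958951147406360 = 11422847375138422212176356712, q_19 = 48·21577590551917457263843289 + 478743792340778998099761 = 1036203090284378727662577633 → 11422847375138422212176356712/1036203090284378727662577633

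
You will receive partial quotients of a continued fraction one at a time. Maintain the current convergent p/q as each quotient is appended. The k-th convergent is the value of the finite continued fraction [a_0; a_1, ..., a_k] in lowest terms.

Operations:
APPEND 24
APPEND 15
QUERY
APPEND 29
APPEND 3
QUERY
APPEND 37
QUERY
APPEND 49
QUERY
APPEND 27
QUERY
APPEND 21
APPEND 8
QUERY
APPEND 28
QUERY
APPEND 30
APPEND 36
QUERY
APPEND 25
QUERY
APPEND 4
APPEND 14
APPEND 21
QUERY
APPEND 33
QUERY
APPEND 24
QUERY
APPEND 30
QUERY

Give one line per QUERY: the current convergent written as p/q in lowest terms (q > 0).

APPEND 24: p_0 = 24·1 + 0 = 24, q_0 = 24·0 + 1 = 1 → 24/1
APPEND 15: p_1 = 15·24 + 1 = 361, q_1 = 15·1 + 0 = 15 → 361/15
APPEND 29: p_2 = 29·361 + 24 = 10493, q_2 = 29·15 + 1 = 436 → 10493/436
APPEND 3: p_3 = 3·10493 + 361 = 31840, q_3 = 3·436 + 15 = 1323 → 31840/1323
APPEND 37: p_4 = 37·31840 + 10493 = 1188573, q_4 = 37·1323 + 436 = 49387 → 1188573/49387
APPEND 49: p_5 = 49·1188573 + 31840 = 58271917, q_5 = 49·49387 + 1323 = 2421286 → 58271917/2421286
APPEND 27: p_6 = 27·58271917 + 1188573 = 1574530332, q_6 = 27·2421286 + 49387 = 65424109 → 1574530332/65424109
APPEND 21: p_7 = 21·1574530332 + 58271917 = 33123408889, q_7 = 21·65424109 + 2421286 = 1376327575 → 33123408889/1376327575
APPEND 8: p_8 = 8·33123408889 + 1574530332 = 266561801444, q_8 = 8·1376327575 + 65424109 = 11076044709 → 266561801444/11076044709
APPEND 28: p_9 = 28·266561801444 + 33123408889 = 7496853849321, q_9 = 28·11076044709 + 1376327575 = 311505579427 → 7496853849321/311505579427
APPEND 30: p_10 = 30·7496853849321 + 266561801444 = 225172177281074, q_10 = 30·311505579427 + 11076044709 = 9356243427519 → 225172177281074/9356243427519
APPEND 36: p_11 = 36·225172177281074 + 7496853849321 = 8113695235967985, q_11 = 36·9356243427519 + 311505579427 = 337136268970111 → 8113695235967985/337136268970111
APPEND 25: p_12 = 25·8113695235967985 + 225172177281074 = 203067553076480699, q_12 = 25·337136268970111 + 9356243427519 = 8437762967680294 → 203067553076480699/8437762967680294
APPEND 4: p_13 = 4·203067553076480699 + 8113695235967985 = 820383907541890781, q_13 = 4·8437762967680294 + 337136268970111 = 34088188139691287 → 820383907541890781/34088188139691287
APPEND 14: p_14 = 14·820383907541890781 + 203067553076480699 = 11688442258662951633, q_14 = 14·34088188139691287 + 8437762967680294 = 485672396923358312 → 11688442258662951633/485672396923358312
APPEND 21: p_15 = 21·11688442258662951633 + 820383907541890781 = 246277671339463875074, q_15 = 21·485672396923358312 + 34088188139691287 = 10233208523530215839 → 246277671339463875074/10233208523530215839
APPEND 33: p_16 = 33·246277671339463875074 + 11688442258662951633 = 8138851596460970829075, q_16 = 33·10233208523530215839 + 485672396923358312 = 338181553673420480999 → 8138851596460970829075/338181553673420480999
APPEND 24: p_17 = 24·8138851596460970829075 + 246277671339463875074 = 195578715986402763772874, q_17 = 24·338181553673420480999 + 10233208523530215839 = 8126590496685621759815 → 195578715986402763772874/8126590496685621759815
APPEND 30: p_18 = 30·195578715986402763772874 + 8138851596460970829075 = 5875500331188543884015295, q_18 = 30·8126590496685621759815 + 338181553673420480999 = 244135896454242073275449 → 5875500331188543884015295/244135896454242073275449

361/15
31840/1323
1188573/49387
58271917/2421286
1574530332/65424109
266561801444/11076044709
7496853849321/311505579427
8113695235967985/337136268970111
203067553076480699/8437762967680294
246277671339463875074/10233208523530215839
8138851596460970829075/338181553673420480999
195578715986402763772874/8126590496685621759815
5875500331188543884015295/244135896454242073275449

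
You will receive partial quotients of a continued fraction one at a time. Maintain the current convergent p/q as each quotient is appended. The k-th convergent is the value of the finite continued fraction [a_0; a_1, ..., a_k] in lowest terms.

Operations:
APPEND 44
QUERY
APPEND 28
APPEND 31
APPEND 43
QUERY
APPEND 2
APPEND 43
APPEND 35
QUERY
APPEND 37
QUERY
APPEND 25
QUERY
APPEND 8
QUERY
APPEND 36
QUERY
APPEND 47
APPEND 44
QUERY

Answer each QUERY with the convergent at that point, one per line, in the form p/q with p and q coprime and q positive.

44/1
1646714/37395
5075167660/115251279
187926113019/4267588055
4703227993135/106804952654
37813750058099/858707209287
1365998230084699/31020264486986
2827914143047798587/64218710340782662

APPEND 44: p_0 = 44·1 + 0 = 44, q_0 = 44·0 + 1 = 1 → 44/1
APPEND 28: p_1 = 28·44 + 1 = 1233, q_1 = 28·1 + 0 = 28 → 1233/28
APPEND 31: p_2 = 31·1233 + 44 = 38267, q_2 = 31·28 + 1 = 869 → 38267/869
APPEND 43: p_3 = 43·38267 + 1233 = 1646714, q_3 = 43·869 + 28 = 37395 → 1646714/37395
APPEND 2: p_4 = 2·1646714 + 38267 = 3331695, q_4 = 2·37395 + 869 = 75659 → 3331695/75659
APPEND 43: p_5 = 43·3331695 + 1646714 = 144909599, q_5 = 43·75659 + 37395 = 3290732 → 144909599/3290732
APPEND 35: p_6 = 35·144909599 + 3331695 = 5075167660, q_6 = 35·3290732 + 75659 = 115251279 → 5075167660/115251279
APPEND 37: p_7 = 37·5075167660 + 144909599 = 187926113019, q_7 = 37·115251279 + 3290732 = 4267588055 → 187926113019/4267588055
APPEND 25: p_8 = 25·187926113019 + 5075167660 = 4703227993135, q_8 = 25·4267588055 + 115251279 = 106804952654 → 4703227993135/106804952654
APPEND 8: p_9 = 8·4703227993135 + 187926113019 = 37813750058099, q_9 = 8·106804952654 + 4267588055 = 858707209287 → 37813750058099/858707209287
APPEND 36: p_10 = 36·37813750058099 + 4703227993135 = 1365998230084699, q_10 = 36·858707209287 + 106804952654 = 31020264486986 → 1365998230084699/31020264486986
APPEND 47: p_11 = 47·1365998230084699 + 37813750058099 = 64239730564038952, q_11 = 47·31020264486986 + 858707209287 = 1458811138097629 → 64239730564038952/1458811138097629
APPEND 44: p_12 = 44·64239730564038952 + 1365998230084699 = 2827914143047798587, q_12 = 44·1458811138097629 + 31020264486986 = 64218710340782662 → 2827914143047798587/64218710340782662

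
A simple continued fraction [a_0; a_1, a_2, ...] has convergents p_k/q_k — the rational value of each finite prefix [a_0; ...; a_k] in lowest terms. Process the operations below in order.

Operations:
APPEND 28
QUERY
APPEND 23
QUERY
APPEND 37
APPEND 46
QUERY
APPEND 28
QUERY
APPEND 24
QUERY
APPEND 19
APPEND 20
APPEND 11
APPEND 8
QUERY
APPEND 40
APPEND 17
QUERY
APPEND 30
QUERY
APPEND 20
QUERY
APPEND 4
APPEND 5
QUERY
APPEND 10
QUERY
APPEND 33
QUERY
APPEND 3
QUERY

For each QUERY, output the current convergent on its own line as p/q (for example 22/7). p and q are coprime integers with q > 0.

28/1
645/23
1099723/39215
30816137/1098872
740687011/26412143
25283639534627/901588785859
17271285268684966/615876408706593
519153028744616647/18512467250604892
10400331860161017906/370865221420804433
221002734207104459261/7880731986089917553
2252147822540433280881/80309293213832998154
74541880878041402728334/2658087408042578856635
225877790456664641465883/8054571517341569568059

APPEND 28: p_0 = 28·1 + 0 = 28, q_0 = 28·0 + 1 = 1 → 28/1
APPEND 23: p_1 = 23·28 + 1 = 645, q_1 = 23·1 + 0 = 23 → 645/23
APPEND 37: p_2 = 37·645 + 28 = 23893, q_2 = 37·23 + 1 = 852 → 23893/852
APPEND 46: p_3 = 46·23893 + 645 = 1099723, q_3 = 46·852 + 23 = 39215 → 1099723/39215
APPEND 28: p_4 = 28·1099723 + 23893 = 30816137, q_4 = 28·39215 + 852 = 1098872 → 30816137/1098872
APPEND 24: p_5 = 24·30816137 + 1099723 = 740687011, q_5 = 24·1098872 + 39215 = 26412143 → 740687011/26412143
APPEND 19: p_6 = 19·740687011 + 30816137 = 14103869346, q_6 = 19·26412143 + 1098872 = 502929589 → 14103869346/502929589
APPEND 20: p_7 = 20·14103869346 + 740687011 = 282818073931, q_7 = 20·502929589 + 26412143 = 10085003923 → 282818073931/10085003923
APPEND 11: p_8 = 11·282818073931 + 14103869346 = 3125102682587, q_8 = 11·10085003923 + 502929589 = 111437972742 → 3125102682587/111437972742
APPEND 8: p_9 = 8·3125102682587 + 282818073931 = 25283639534627, q_9 = 8·111437972742 + 10085003923 = 901588785859 → 25283639534627/901588785859
APPEND 40: p_10 = 40·25283639534627 + 3125102682587 = 1014470684067667, q_10 = 40·901588785859 + 111437972742 = 36174989407102 → 1014470684067667/36174989407102
APPEND 17: p_11 = 17·1014470684067667 + 25283639534627 = 17271285268684966, q_11 = 17·36174989407102 + 901588785859 = 615876408706593 → 17271285268684966/615876408706593
APPEND 30: p_12 = 30·17271285268684966 + 1014470684067667 = 519153028744616647, q_12 = 30·615876408706593 + 36174989407102 = 18512467250604892 → 519153028744616647/18512467250604892
APPEND 20: p_13 = 20·519153028744616647 + 17271285268684966 = 10400331860161017906, q_13 = 20·18512467250604892 + 615876408706593 = 370865221420804433 → 10400331860161017906/370865221420804433
APPEND 4: p_14 = 4·10400331860161017906 + 519153028744616647 = 42120480469388688271, q_14 = 4·370865221420804433 + 18512467250604892 = 1501973352933822624 → 42120480469388688271/1501973352933822624
APPEND 5: p_15 = 5·42120480469388688271 + 10400331860161017906 = 221002734207104459261, q_15 = 5·1501973352933822624 + 370865221420804433 = 7880731986089917553 → 221002734207104459261/7880731986089917553
APPEND 10: p_16 = 10·221002734207104459261 + 42120480469388688271 = 2252147822540433280881, q_16 = 10·7880731986089917553 + 1501973352933822624 = 80309293213832998154 → 2252147822540433280881/80309293213832998154
APPEND 33: p_17 = 33·2252147822540433280881 + 221002734207104459261 = 74541880878041402728334, q_17 = 33·80309293213832998154 + 7880731986089917553 = 2658087408042578856635 → 74541880878041402728334/2658087408042578856635
APPEND 3: p_18 = 3·74541880878041402728334 + 2252147822540433280881 = 225877790456664641465883, q_18 = 3·2658087408042578856635 + 80309293213832998154 = 8054571517341569568059 → 225877790456664641465883/8054571517341569568059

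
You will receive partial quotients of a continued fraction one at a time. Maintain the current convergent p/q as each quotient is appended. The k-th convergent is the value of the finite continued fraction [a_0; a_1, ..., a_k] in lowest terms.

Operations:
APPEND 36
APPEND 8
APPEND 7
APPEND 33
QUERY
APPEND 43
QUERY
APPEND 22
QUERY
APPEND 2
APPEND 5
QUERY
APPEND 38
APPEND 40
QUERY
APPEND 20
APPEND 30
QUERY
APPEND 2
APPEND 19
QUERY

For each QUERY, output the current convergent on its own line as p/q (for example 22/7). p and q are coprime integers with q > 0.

68236/1889
2936207/81284
64664790/1790137
725993725/20097927
1109527087205/30715409287
667657380230315/18482982465007
26460784802639588/732522751937229

APPEND 36: p_0 = 36·1 + 0 = 36, q_0 = 36·0 + 1 = 1 → 36/1
APPEND 8: p_1 = 8·36 + 1 = 289, q_1 = 8·1 + 0 = 8 → 289/8
APPEND 7: p_2 = 7·289 + 36 = 2059, q_2 = 7·8 + 1 = 57 → 2059/57
APPEND 33: p_3 = 33·2059 + 289 = 68236, q_3 = 33·57 + 8 = 1889 → 68236/1889
APPEND 43: p_4 = 43·68236 + 2059 = 2936207, q_4 = 43·1889 + 57 = 81284 → 2936207/81284
APPEND 22: p_5 = 22·2936207 + 68236 = 64664790, q_5 = 22·81284 + 1889 = 1790137 → 64664790/1790137
APPEND 2: p_6 = 2·64664790 + 2936207 = 132265787, q_6 = 2·1790137 + 81284 = 3661558 → 132265787/3661558
APPEND 5: p_7 = 5·132265787 + 64664790 = 725993725, q_7 = 5·3661558 + 1790137 = 20097927 → 725993725/20097927
APPEND 38: p_8 = 38·725993725 + 132265787 = 27720027337, q_8 = 38·20097927 + 3661558 = 767382784 → 27720027337/767382784
APPEND 40: p_9 = 40·27720027337 + 725993725 = 1109527087205, q_9 = 40·767382784 + 20097927 = 30715409287 → 1109527087205/30715409287
APPEND 20: p_10 = 20·1109527087205 + 27720027337 = 22218261771437, q_10 = 20·30715409287 + 767382784 = 615075568524 → 22218261771437/615075568524
APPEND 30: p_11 = 30·22218261771437 + 1109527087205 = 667657380230315, q_11 = 30·615075568524 + 30715409287 = 18482982465007 → 667657380230315/18482982465007
APPEND 2: p_12 = 2·667657380230315 + 22218261771437 = 1357533022232067, q_12 = 2·18482982465007 + 615075568524 = 37581040498538 → 1357533022232067/37581040498538
APPEND 19: p_13 = 19·1357533022232067 + 667657380230315 = 26460784802639588, q_13 = 19·37581040498538 + 18482982465007 = 732522751937229 → 26460784802639588/732522751937229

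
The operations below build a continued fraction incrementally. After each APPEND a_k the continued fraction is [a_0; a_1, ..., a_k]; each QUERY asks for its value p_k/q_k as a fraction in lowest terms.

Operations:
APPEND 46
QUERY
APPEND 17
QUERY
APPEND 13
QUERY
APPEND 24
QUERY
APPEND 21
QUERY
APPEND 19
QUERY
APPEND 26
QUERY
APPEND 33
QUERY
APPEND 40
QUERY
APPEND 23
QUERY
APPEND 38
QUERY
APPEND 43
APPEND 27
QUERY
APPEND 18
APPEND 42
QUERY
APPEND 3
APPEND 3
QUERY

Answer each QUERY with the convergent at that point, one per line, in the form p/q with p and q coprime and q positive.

46/1
783/17
10225/222
246183/5345
5180068/112467
98667475/2142218
2570534418/55810135
84926303269/1843876673
3399622665178/73810877055
78276247602363/1699494048938
2977897031554972/64654584736699
3462429809352141265/75174513803365564
2626440735320958516283/57023944507932265738
26451762946460414189617/574307214364617578821

APPEND 46: p_0 = 46·1 + 0 = 46, q_0 = 46·0 + 1 = 1 → 46/1
APPEND 17: p_1 = 17·46 + 1 = 783, q_1 = 17·1 + 0 = 17 → 783/17
APPEND 13: p_2 = 13·783 + 46 = 10225, q_2 = 13·17 + 1 = 222 → 10225/222
APPEND 24: p_3 = 24·10225 + 783 = 246183, q_3 = 24·222 + 17 = 5345 → 246183/5345
APPEND 21: p_4 = 21·246183 + 10225 = 5180068, q_4 = 21·5345 + 222 = 112467 → 5180068/112467
APPEND 19: p_5 = 19·5180068 + 246183 = 98667475, q_5 = 19·112467 + 5345 = 2142218 → 98667475/2142218
APPEND 26: p_6 = 26·98667475 + 5180068 = 2570534418, q_6 = 26·2142218 + 112467 = 55810135 → 2570534418/55810135
APPEND 33: p_7 = 33·2570534418 + 98667475 = 84926303269, q_7 = 33·55810135 + 2142218 = 1843876673 → 84926303269/1843876673
APPEND 40: p_8 = 40·84926303269 + 2570534418 = 3399622665178, q_8 = 40·1843876673 + 55810135 = 73810877055 → 3399622665178/73810877055
APPEND 23: p_9 = 23·3399622665178 + 84926303269 = 78276247602363, q_9 = 23·73810877055 + 1843876673 = 1699494048938 → 78276247602363/1699494048938
APPEND 38: p_10 = 38·78276247602363 + 3399622665178 = 2977897031554972, q_10 = 38·1699494048938 + 73810877055 = 64654584736699 → 2977897031554972/64654584736699
APPEND 43: p_11 = 43·2977897031554972 + 78276247602363 = 128127848604466159, q_11 = 43·64654584736699 + 1699494048938 = 2781846637726995 → 128127848604466159/2781846637726995
APPEND 27: p_12 = 27·128127848604466159 + 2977897031554972 = 3462429809352141265, q_12 = 27·2781846637726995 + 64654584736699 = 75174513803365564 → 3462429809352141265/75174513803365564
APPEND 18: p_13 = 18·3462429809352141265 + 128127848604466159 = 62451864416943008929, q_13 = 18·75174513803365564 + 2781846637726995 = 1355923095098307147 → 62451864416943008929/1355923095098307147
APPEND 42: p_14 = 42·62451864416943008929 + 3462429809352141265 = 2626440735320958516283, q_14 = 42·1355923095098307147 + 75174513803365564 = 57023944507932265738 → 2626440735320958516283/57023944507932265738
APPEND 3: p_15 = 3·2626440735320958516283 + 62451864416943008929 = 7941774070379818557778, q_15 = 3·57023944507932265738 + 1355923095098307147 = 172427756618895104361 → 7941774070379818557778/172427756618895104361
APPEND 3: p_16 = 3·7941774070379818557778 + 2626440735320958516283 = 26451762946460414189617, q_16 = 3·172427756618895104361 + 57023944507932265738 = 574307214364617578821 → 26451762946460414189617/574307214364617578821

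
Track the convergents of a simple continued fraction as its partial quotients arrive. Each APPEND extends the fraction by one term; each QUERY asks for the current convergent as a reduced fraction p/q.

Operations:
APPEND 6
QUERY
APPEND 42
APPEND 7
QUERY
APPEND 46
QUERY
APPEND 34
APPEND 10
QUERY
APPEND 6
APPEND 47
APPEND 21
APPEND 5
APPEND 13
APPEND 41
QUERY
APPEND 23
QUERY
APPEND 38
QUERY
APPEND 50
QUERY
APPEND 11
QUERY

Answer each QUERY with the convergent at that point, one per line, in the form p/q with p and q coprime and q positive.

6/1
1777/295
81995/13612
27978065/4644642
462992917822527/76861511038060
10660108789935599/1769685966856683
405547126935375289/67324928251592014
20288016455558700049/3368016098546457383
223573728138081075828/37115502012262623227

APPEND 6: p_0 = 6·1 + 0 = 6, q_0 = 6·0 + 1 = 1 → 6/1
APPEND 42: p_1 = 42·6 + 1 = 253, q_1 = 42·1 + 0 = 42 → 253/42
APPEND 7: p_2 = 7·253 + 6 = 1777, q_2 = 7·42 + 1 = 295 → 1777/295
APPEND 46: p_3 = 46·1777 + 253 = 81995, q_3 = 46·295 + 42 = 13612 → 81995/13612
APPEND 34: p_4 = 34·81995 + 1777 = 2789607, q_4 = 34·13612 + 295 = 463103 → 2789607/463103
APPEND 10: p_5 = 10·2789607 + 81995 = 27978065, q_5 = 10·463103 + 13612 = 4644642 → 27978065/4644642
APPEND 6: p_6 = 6·27978065 + 2789607 = 170657997, q_6 = 6·4644642 + 463103 = 28330955 → 170657997/28330955
APPEND 47: p_7 = 47·170657997 + 27978065 = 8048903924, q_7 = 47·28330955 + 4644642 = 1336199527 → 8048903924/1336199527
APPEND 21: p_8 = 21·8048903924 + 170657997 = 169197640401, q_8 = 21·1336199527 + 28330955 = 28088521022 → 169197640401/28088521022
APPEND 5: p_9 = 5·169197640401 + 8048903924 = 854037105929, q_9 = 5·28088521022 + 1336199527 = 141778804637 → 854037105929/141778804637
APPEND 13: p_10 = 13·854037105929 + 169197640401 = 11271680017478, q_10 = 13·141778804637 + 28088521022 = 1871212981303 → 11271680017478/1871212981303
APPEND 41: p_11 = 41·11271680017478 + 854037105929 = 462992917822527, q_11 = 41·1871212981303 + 141778804637 = 76861511038060 → 462992917822527/76861511038060
APPEND 23: p_12 = 23·462992917822527 + 11271680017478 = 10660108789935599, q_12 = 23·76861511038060 + 1871212981303 = 1769685966856683 → 10660108789935599/1769685966856683
APPEND 38: p_13 = 38·10660108789935599 + 462992917822527 = 405547126935375289, q_13 = 38·1769685966856683 + 76861511038060 = 67324928251592014 → 405547126935375289/67324928251592014
APPEND 50: p_14 = 50·405547126935375289 + 10660108789935599 = 20288016455558700049, q_14 = 50·67324928251592014 + 1769685966856683 = 3368016098546457383 → 20288016455558700049/3368016098546457383
APPEND 11: p_15 = 11·20288016455558700049 + 405547126935375289 = 223573728138081075828, q_15 = 11·3368016098546457383 + 67324928251592014 = 37115502012262623227 → 223573728138081075828/37115502012262623227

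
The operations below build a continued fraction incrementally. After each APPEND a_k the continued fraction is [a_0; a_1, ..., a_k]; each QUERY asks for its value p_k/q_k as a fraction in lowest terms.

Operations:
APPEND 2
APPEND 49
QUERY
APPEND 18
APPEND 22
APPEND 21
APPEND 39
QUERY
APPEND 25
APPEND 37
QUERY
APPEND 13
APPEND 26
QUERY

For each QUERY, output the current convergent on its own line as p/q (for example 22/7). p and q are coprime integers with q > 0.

99/49
32334116/16003937
29972030043/14834810408
10181556889823/5039413943670

APPEND 2: p_0 = 2·1 + 0 = 2, q_0 = 2·0 + 1 = 1 → 2/1
APPEND 49: p_1 = 49·2 + 1 = 99, q_1 = 49·1 + 0 = 49 → 99/49
APPEND 18: p_2 = 18·99 + 2 = 1784, q_2 = 18·49 + 1 = 883 → 1784/883
APPEND 22: p_3 = 22·1784 + 99 = 39347, q_3 = 22·883 + 49 = 19475 → 39347/19475
APPEND 21: p_4 = 21·39347 + 1784 = 828071, q_4 = 21·19475 + 883 = 409858 → 828071/409858
APPEND 39: p_5 = 39·828071 + 39347 = 32334116, q_5 = 39·409858 + 19475 = 16003937 → 32334116/16003937
APPEND 25: p_6 = 25·32334116 + 828071 = 809180971, q_6 = 25·16003937 + 409858 = 400508283 → 809180971/400508283
APPEND 37: p_7 = 37·809180971 + 32334116 = 29972030043, q_7 = 37·400508283 + 16003937 = 14834810408 → 29972030043/14834810408
APPEND 13: p_8 = 13·29972030043 + 809180971 = 390445571530, q_8 = 13·14834810408 + 400508283 = 193253043587 → 390445571530/193253043587
APPEND 26: p_9 = 26·390445571530 + 29972030043 = 10181556889823, q_9 = 26·193253043587 + 14834810408 = 5039413943670 → 10181556889823/5039413943670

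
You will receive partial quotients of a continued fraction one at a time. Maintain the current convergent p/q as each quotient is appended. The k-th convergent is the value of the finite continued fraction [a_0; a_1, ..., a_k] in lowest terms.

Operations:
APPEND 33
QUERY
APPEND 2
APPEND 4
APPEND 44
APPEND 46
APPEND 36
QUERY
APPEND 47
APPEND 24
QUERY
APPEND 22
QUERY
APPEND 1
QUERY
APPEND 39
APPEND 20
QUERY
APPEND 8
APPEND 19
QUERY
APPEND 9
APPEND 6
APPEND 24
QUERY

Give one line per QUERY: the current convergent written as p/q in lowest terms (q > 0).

APPEND 33: p_0 = 33·1 + 0 = 33, q_0 = 33·0 + 1 = 1 → 33/1
APPEND 2: p_1 = 2·33 + 1 = 67, q_1 = 2·1 + 0 = 2 → 67/2
APPEND 4: p_2 = 4·67 + 33 = 301, q_2 = 4·2 + 1 = 9 → 301/9
APPEND 44: p_3 = 44·301 + 67 = 13311, q_3 = 44·9 + 2 = 398 → 13311/398
APPEND 46: p_4 = 46·13311 + 301 = 612607, q_4 = 46·398 + 9 = 18317 → 612607/18317
APPEND 36: p_5 = 36·612607 + 13311 = 22067163, q_5 = 36·18317 + 398 = 659810 → 22067163/659810
APPEND 47: p_6 = 47·22067163 + 612607 = 1037769268, q_6 = 47·659810 + 18317 = 31029387 → 1037769268/31029387
APPEND 24: p_7 = 24·1037769268 + 22067163 = 24928529595, q_7 = 24·31029387 + 659810 = 745365098 → 24928529595/745365098
APPEND 22: p_8 = 22·24928529595 + 1037769268 = 549465420358, q_8 = 22·745365098 + 31029387 = 16429061543 → 549465420358/16429061543
APPEND 1: p_9 = 1·549465420358 + 24928529595 = 574393949953, q_9 = 1·16429061543 + 745365098 = 17174426641 → 574393949953/17174426641
APPEND 39: p_10 = 39·574393949953 + 549465420358 = 22950829468525, q_10 = 39·17174426641 + 16429061543 = 686231700542 → 22950829468525/686231700542
APPEND 20: p_11 = 20·22950829468525 + 574393949953 = 459590983320453, q_11 = 20·686231700542 + 17174426641 = 13741808437481 → 459590983320453/13741808437481
APPEND 8: p_12 = 8·459590983320453 + 22950829468525 = 3699678696032149, q_12 = 8·13741808437481 + 686231700542 = 110620699200390 → 3699678696032149/110620699200390
APPEND 19: p_13 = 19·3699678696032149 + 459590983320453 = 70753486207931284, q_13 = 19·110620699200390 + 13741808437481 = 2115535093244891 → 70753486207931284/2115535093244891
APPEND 9: p_14 = 9·70753486207931284 + 3699678696032149 = 640481054567413705, q_14 = 9·2115535093244891 + 110620699200390 = 19150436538404409 → 640481054567413705/19150436538404409
APPEND 6: p_15 = 6·640481054567413705 + 70753486207931284 = 3913639813612413514, q_15 = 6·19150436538404409 + 2115535093244891 = 117018154323671345 → 3913639813612413514/117018154323671345
APPEND 24: p_16 = 24·3913639813612413514 + 640481054567413705 = 94567836581265338041, q_16 = 24·117018154323671345 + 19150436538404409 = 2827586140306516689 → 94567836581265338041/2827586140306516689

33/1
22067163/659810
24928529595/745365098
549465420358/16429061543
574393949953/17174426641
459590983320453/13741808437481
70753486207931284/2115535093244891
94567836581265338041/2827586140306516689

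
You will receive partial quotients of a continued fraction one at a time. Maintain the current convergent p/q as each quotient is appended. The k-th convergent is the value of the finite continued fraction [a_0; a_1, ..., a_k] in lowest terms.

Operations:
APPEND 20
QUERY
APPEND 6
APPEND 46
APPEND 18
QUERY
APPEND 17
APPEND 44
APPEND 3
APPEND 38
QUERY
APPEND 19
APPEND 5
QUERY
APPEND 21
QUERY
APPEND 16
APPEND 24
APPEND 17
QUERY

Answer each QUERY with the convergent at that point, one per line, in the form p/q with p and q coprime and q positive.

APPEND 20: p_0 = 20·1 + 0 = 20, q_0 = 20·0 + 1 = 1 → 20/1
APPEND 6: p_1 = 6·20 + 1 = 121, q_1 = 6·1 + 0 = 6 → 121/6
APPEND 46: p_2 = 46·121 + 20 = 5586, q_2 = 46·6 + 1 = 277 → 5586/277
APPEND 18: p_3 = 18·5586 + 121 = 100669, q_3 = 18·277 + 6 = 4992 → 100669/4992
APPEND 17: p_4 = 17·100669 + 5586 = 1716959, q_4 = 17·4992 + 277 = 85141 → 1716959/85141
APPEND 44: p_5 = 44·1716959 + 100669 = 75646865, q_5 = 44·85141 + 4992 = 3751196 → 75646865/3751196
APPEND 3: p_6 = 3·75646865 + 1716959 = 228657554, q_6 = 3·3751196 + 85141 = 11338729 → 228657554/11338729
APPEND 38: p_7 = 38·228657554 + 75646865 = 8764633917, q_7 = 38·11338729 + 3751196 = 434622898 → 8764633917/434622898
APPEND 19: p_8 = 19·8764633917 + 228657554 = 166756701977, q_8 = 19·434622898 + 11338729 = 8269173791 → 166756701977/8269173791
APPEND 5: p_9 = 5·166756701977 + 8764633917 = 842548143802, q_9 = 5·8269173791 + 434622898 = 41780491853 → 842548143802/41780491853
APPEND 21: p_10 = 21·842548143802 + 166756701977 = 17860267721819, q_10 = 21·41780491853 + 8269173791 = 885659502704 → 17860267721819/885659502704
APPEND 16: p_11 = 16·17860267721819 + 842548143802 = 286606831692906, q_11 = 16·885659502704 + 41780491853 = 14212332535117 → 286606831692906/14212332535117
APPEND 24: p_12 = 24·286606831692906 + 17860267721819 = 6896424228351563, q_12 = 24·14212332535117 + 885659502704 = 341981640345512 → 6896424228351563/341981640345512
APPEND 17: p_13 = 17·6896424228351563 + 286606831692906 = 117525818713669477, q_13 = 17·341981640345512 + 14212332535117 = 5827900218408821 → 117525818713669477/5827900218408821

20/1
100669/4992
8764633917/434622898
842548143802/41780491853
17860267721819/885659502704
117525818713669477/5827900218408821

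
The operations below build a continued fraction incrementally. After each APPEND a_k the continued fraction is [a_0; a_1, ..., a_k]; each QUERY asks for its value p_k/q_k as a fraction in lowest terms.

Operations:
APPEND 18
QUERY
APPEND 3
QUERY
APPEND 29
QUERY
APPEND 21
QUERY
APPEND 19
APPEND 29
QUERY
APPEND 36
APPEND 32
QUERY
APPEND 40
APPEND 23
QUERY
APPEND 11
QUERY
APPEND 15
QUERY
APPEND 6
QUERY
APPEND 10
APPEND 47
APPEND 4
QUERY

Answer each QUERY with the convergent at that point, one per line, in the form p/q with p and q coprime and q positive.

APPEND 18: p_0 = 18·1 + 0 = 18, q_0 = 18·0 + 1 = 1 → 18/1
APPEND 3: p_1 = 3·18 + 1 = 55, q_1 = 3·1 + 0 = 3 → 55/3
APPEND 29: p_2 = 29·55 + 18 = 1613, q_2 = 29·3 + 1 = 88 → 1613/88
APPEND 21: p_3 = 21·1613 + 55 = 33928, q_3 = 21·88 + 3 = 1851 → 33928/1851
APPEND 19: p_4 = 19·33928 + 1613 = 646245, q_4 = 19·1851 + 88 = 35257 → 646245/35257
APPEND 29: p_5 = 29·646245 + 33928 = 18775033, q_5 = 29·35257 + 1851 = 1024304 → 18775033/1024304
APPEND 36: p_6 = 36·18775033 + 646245 = 676547433, q_6 = 36·1024304 + 35257 = 36910201 → 676547433/36910201
APPEND 32: p_7 = 32·676547433 + 18775033 = 21668292889, q_7 = 32·36910201 + 1024304 = 1182150736 → 21668292889/1182150736
APPEND 40: p_8 = 40·21668292889 + 676547433 = 867408262993, q_8 = 40·1182150736 + 36910201 = 47322939641 → 867408262993/47322939641
APPEND 23: p_9 = 23·867408262993 + 21668292889 = 19972058341728, q_9 = 23·47322939641 + 1182150736 = 1089609762479 → 19972058341728/1089609762479
APPEND 11: p_10 = 11·19972058341728 + 867408262993 = 220560050022001, q_10 = 11·1089609762479 + 47322939641 = 12033030326910 → 220560050022001/12033030326910
APPEND 15: p_11 = 15·220560050022001 + 19972058341728 = 3328372808671743, q_11 = 15·12033030326910 + 1089609762479 = 181585064666129 → 3328372808671743/181585064666129
APPEND 6: p_12 = 6·3328372808671743 + 220560050022001 = 20190796902052459, q_12 = 6·181585064666129 + 12033030326910 = 1101543418323684 → 20190796902052459/1101543418323684
APPEND 10: p_13 = 10·20190796902052459 + 3328372808671743 = 205236341829196333, q_13 = 10·1101543418323684 + 181585064666129 = 11197019247902969 → 205236341829196333/11197019247902969
APPEND 47: p_14 = 47·205236341829196333 + 20190796902052459 = 9666298862874280110, q_14 = 47·11197019247902969 + 1101543418323684 = 527361448069763227 → 9666298862874280110/527361448069763227
APPEND 4: p_15 = 4·9666298862874280110 + 205236341829196333 = 38870431793326316773, q_15 = 4·527361448069763227 + 11197019247902969 = 2120642811526955877 → 38870431793326316773/2120642811526955877

18/1
55/3
1613/88
33928/1851
18775033/1024304
21668292889/1182150736
19972058341728/1089609762479
220560050022001/12033030326910
3328372808671743/181585064666129
20190796902052459/1101543418323684
38870431793326316773/2120642811526955877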